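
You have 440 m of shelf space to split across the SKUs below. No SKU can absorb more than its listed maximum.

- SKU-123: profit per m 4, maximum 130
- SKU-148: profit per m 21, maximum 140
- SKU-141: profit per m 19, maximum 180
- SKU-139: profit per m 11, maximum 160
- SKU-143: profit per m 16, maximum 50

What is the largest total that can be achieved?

Rank by profit per m: SKU-148 21 > SKU-141 19 > SKU-143 16 > SKU-139 11 > SKU-123 4.
SKU-148: +140 to 140 (cap) ; 300 left.
SKU-141: +180 to 180 (cap) ; 120 left.
SKU-143 takes 50 to reach its cap of 50 ; 70 left.
SKU-139: +70 (room for 160) → 70. Pool exhausted.
Total = 21×140 + 19×180 + 11×70 + 16×50 = 7930.

7930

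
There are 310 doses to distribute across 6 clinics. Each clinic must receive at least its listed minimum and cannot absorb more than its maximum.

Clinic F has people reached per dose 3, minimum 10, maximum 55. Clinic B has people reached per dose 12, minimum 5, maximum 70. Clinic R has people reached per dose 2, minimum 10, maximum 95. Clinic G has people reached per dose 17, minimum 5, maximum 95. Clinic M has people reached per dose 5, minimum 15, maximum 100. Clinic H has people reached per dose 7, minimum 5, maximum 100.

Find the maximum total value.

3330

Meeting every minimum uses 10+5+10+5+15+5 = 50 doses, leaving 260.
Rank by people reached per dose: Clinic G 17 > Clinic B 12 > Clinic H 7 > Clinic M 5 > Clinic F 3 > Clinic R 2.
Clinic G: +90 to 95 (cap) → 170 left.
Clinic B: +65 to 70 (cap) → 105 left.
Clinic H takes 95 more to reach its cap of 100 → 10 left.
Only 10 left; Clinic M takes them to reach 25.
Total = 3×10 + 12×70 + 2×10 + 17×95 + 5×25 + 7×100 = 3330.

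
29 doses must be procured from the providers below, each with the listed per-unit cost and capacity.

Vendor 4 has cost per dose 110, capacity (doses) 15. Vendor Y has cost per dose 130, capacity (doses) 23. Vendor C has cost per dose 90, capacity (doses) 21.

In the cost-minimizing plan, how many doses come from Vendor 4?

Fill from the cheapest provider first.
Vendor C (90): use full 21 → 8 doses to go.
Take 8 from Vendor 4 at 110 to finish.
Vendor Y: unused.

8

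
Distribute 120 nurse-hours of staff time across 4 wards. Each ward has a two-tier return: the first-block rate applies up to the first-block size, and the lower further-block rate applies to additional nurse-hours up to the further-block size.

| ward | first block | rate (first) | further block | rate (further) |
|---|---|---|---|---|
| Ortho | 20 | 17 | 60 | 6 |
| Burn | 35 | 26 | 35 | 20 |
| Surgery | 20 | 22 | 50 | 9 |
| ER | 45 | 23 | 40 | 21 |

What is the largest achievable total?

Rank every tier by rate: Burn/tier1 26 > ER/tier1 23 > Surgery/tier1 22 > ER/tier2 21 > Burn/tier2 20 > Ortho/tier1 17 > Surgery/tier2 9 > Ortho/tier2 6.
Fill Burn tier1 block (35 at 26) ; 85 left.
ER tier1 at 23: fill all 45 ; 40 left.
Surgery tier1 at 22: fill all 20 ; 20 left.
20 remain; put them into ER tier2 at 21.
Total = 26×35 + 23×45 + 22×20 + 21×20 = 2805.

2805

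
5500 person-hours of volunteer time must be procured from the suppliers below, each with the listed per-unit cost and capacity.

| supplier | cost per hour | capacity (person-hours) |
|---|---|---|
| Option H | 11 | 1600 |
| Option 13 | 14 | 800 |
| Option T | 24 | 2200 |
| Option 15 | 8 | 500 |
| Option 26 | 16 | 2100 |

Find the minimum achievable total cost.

Cheapest first:
Take 500 from Option 15 at 8 — need 5000 more.
Option H at 11: take all 1600 person-hours — 3400 still needed.
Option 13 at 14: take all 800 person-hours — 2600 still needed.
Option 26 at 16: take all 2100 person-hours — 500 still needed.
Take 500 from Option T at 24 to finish.
Cost = 500×8 + 1600×11 + 800×14 + 2100×16 + 500×24 = 78400.

78400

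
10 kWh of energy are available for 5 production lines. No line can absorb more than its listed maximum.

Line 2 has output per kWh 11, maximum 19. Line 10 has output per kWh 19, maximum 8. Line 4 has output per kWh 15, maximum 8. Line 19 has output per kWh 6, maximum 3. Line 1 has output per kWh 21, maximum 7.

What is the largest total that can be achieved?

204

Order the production lines by output per kWh: Line 1 21 > Line 10 19 > Line 4 15 > Line 2 11 > Line 19 6.
Line 1: +7 to 7 (cap) → 3 left.
Only 3 left; Line 10 takes them to reach 3.
Total = 19×3 + 21×7 = 204.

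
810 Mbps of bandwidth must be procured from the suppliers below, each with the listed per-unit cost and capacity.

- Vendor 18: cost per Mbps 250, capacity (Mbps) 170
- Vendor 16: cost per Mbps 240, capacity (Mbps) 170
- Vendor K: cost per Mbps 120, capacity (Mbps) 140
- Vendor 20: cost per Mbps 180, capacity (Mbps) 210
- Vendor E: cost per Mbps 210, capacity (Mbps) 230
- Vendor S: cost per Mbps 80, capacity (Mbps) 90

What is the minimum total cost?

Cheapest first:
Take 90 from Vendor S at 80 ; need 720 more.
Vendor K at 120: take all 140 Mbps ; 580 still needed.
Vendor 20 at 180: take all 210 Mbps ; 370 still needed.
Vendor E at 210: take all 230 Mbps ; 140 still needed.
Vendor 16 at 240: take 140 of its 170 ; requirement met.
Vendor 18: unused.
Cost = 90×80 + 140×120 + 210×180 + 230×210 + 140×240 = 143700.

143700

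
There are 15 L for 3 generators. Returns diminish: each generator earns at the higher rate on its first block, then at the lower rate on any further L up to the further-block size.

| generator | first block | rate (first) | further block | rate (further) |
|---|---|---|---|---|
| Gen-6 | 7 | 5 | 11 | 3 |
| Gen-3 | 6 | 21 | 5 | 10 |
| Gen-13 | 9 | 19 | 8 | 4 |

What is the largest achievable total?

Order all 6 blocks by rate: Gen-3/T1 21 > Gen-13/T1 19 > Gen-3/T2 10 > Gen-6/T1 5 > Gen-13/T2 4 > Gen-6/T2 3.
Gen-3/T1 (21): +6 — 9 left.
Gen-13/T1 (19): +9 — 0 left.
Total = 21×6 + 19×9 = 297.

297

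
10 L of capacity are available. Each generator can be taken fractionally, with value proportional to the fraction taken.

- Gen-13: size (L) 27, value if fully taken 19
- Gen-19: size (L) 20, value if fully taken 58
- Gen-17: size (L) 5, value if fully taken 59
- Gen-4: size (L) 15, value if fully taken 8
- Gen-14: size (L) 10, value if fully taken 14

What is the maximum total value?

Rank by value-to-size ratio: Gen-17 59/5≈11.8, Gen-19 58/20≈2.9, Gen-14 14/10≈1.4, Gen-13 19/27≈0.704, Gen-4 8/15≈0.533.
Gen-17: take in full, 5 L for value 59 ; 5 left.
Fill the last 5 L with part of Gen-19: 5/20 of it earns 14.5.
Total value = 73.5.

73.5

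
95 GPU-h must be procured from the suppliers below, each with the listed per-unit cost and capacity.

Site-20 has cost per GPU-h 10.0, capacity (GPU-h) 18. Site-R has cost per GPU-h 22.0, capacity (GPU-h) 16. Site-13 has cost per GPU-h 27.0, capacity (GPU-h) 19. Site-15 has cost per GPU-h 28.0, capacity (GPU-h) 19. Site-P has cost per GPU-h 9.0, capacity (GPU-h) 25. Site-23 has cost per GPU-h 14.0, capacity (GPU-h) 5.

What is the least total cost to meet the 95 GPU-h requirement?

Use suppliers in increasing cost order.
Site-P at 9.0: take all 25 GPU-h — 70 still needed.
Take 18 from Site-20 at 10.0 — need 52 more.
Site-23 (14.0): use full 5 — 47 GPU-h to go.
Site-R at 22.0: take all 16 GPU-h — 31 still needed.
Take 19 from Site-13 at 27.0 — need 12 more.
Site-15 at 28.0: take 12 of its 19 — requirement met.
Cost = 25×9.0 + 18×10.0 + 5×14.0 + 16×22.0 + 19×27.0 + 12×28.0 = 1676.

1676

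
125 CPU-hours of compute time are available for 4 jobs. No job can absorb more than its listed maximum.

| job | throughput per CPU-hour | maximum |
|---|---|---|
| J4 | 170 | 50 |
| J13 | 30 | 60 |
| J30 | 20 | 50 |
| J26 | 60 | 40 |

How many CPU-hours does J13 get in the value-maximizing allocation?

Highest throughput per CPU-hour first: J4 170 > J26 60 > J13 30 > J30 20.
Give J4 50 to hit its cap of 50 ; 75 left.
Give J26 40 to hit its cap of 40 ; 35 left.
J13: +35 (room for 60) → 35. Pool exhausted.

35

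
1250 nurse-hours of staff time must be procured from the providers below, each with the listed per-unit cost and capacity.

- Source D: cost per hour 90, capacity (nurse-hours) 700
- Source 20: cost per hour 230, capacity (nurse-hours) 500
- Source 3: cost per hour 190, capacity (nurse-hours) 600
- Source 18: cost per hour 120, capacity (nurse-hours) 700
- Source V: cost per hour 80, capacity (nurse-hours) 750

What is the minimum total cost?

105000

Use providers in increasing cost order.
Source V at 80: take all 750 nurse-hours → 500 still needed.
Source D (90): take the remaining 500 → done.
Source 18, Source 3, Source 20: unused.
Cost = 750×80 + 500×90 = 105000.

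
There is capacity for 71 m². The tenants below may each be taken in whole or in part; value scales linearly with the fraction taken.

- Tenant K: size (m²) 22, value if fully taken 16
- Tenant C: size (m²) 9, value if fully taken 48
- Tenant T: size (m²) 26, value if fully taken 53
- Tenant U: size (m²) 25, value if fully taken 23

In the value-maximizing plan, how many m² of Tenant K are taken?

11

Sort by value density: Tenant C 48/9≈5.33, Tenant T 53/26≈2.04, Tenant U 23/25≈0.92, Tenant K 16/22≈0.727.
Tenant C: take in full, 9 m² for value 48 ; 62 left.
Take all of Tenant T (26 m², value 53) ; 36 m² left.
All 25 m² of Tenant U fit (value 23) ; 11 remain.
Fill the last 11 m² with part of Tenant K: 11/22 of it earns 8.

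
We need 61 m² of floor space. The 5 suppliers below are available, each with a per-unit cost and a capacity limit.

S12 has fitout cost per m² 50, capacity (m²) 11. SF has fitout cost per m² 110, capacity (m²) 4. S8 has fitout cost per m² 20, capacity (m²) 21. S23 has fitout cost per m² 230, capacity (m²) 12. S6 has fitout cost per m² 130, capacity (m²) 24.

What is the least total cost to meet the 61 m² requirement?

Cheapest first:
S8 at 20: take all 21 m² — 40 still needed.
S12 at 50: take all 11 m² — 29 still needed.
SF (110): use full 4 — 25 m² to go.
S6 at 130: take all 24 m² — 1 still needed.
S23 (230): take the remaining 1 — done.
Cost = 21×20 + 11×50 + 4×110 + 24×130 + 1×230 = 4760.

4760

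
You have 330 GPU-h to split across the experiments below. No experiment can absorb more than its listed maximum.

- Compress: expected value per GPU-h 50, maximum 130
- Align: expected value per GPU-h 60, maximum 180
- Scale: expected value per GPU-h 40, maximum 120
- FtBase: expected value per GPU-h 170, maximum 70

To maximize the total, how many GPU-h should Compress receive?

80

Highest expected value per GPU-h first: FtBase 170 > Align 60 > Compress 50 > Scale 40.
FtBase takes 70 to reach its cap of 70 ; 260 left.
Align: +180 to 180 (cap) ; 80 left.
Only 80 left; Compress takes them to reach 80.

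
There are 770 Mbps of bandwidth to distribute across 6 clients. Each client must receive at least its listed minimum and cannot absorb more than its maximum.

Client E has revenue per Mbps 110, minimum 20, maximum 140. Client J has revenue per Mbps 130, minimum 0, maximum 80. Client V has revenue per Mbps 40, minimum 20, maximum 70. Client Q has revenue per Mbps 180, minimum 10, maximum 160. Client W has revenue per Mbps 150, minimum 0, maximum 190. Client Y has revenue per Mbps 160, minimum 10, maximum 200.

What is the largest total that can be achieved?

Meeting every minimum uses 20+0+20+10+0+10 = 60 Mbps, leaving 710.
Rank by revenue per Mbps: Client Q 180 > Client Y 160 > Client W 150 > Client J 130 > Client E 110 > Client V 40.
Give Client Q 150 more to hit its cap of 160 ; 560 left.
Client Y: +190 to 200 (cap) ; 370 left.
Client W takes 190 more to reach its cap of 190 ; 180 left.
Give Client J 80 more to hit its cap of 80 ; 100 left.
Client E has room for 120 more but only 100 remain, so it gets 120.
Total = 110×120 + 130×80 + 40×20 + 180×160 + 150×190 + 160×200 = 113700.

113700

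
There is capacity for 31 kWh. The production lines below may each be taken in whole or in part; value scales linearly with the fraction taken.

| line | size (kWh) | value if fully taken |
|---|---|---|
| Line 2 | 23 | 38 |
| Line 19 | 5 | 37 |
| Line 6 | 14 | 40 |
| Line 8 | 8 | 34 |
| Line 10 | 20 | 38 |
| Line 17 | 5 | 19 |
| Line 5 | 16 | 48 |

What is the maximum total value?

129

Rank by value-to-size ratio: Line 19 37/5≈7.4, Line 8 34/8≈4.25, Line 17 19/5≈3.8, Line 5 48/16≈3, Line 6 40/14≈2.86, Line 10 38/20≈1.9, Line 2 38/23≈1.65.
Take all of Line 19 (5 kWh, value 37) → 26 kWh left.
All 8 kWh of Line 8 fit (value 34) → 18 remain.
Line 17: take in full, 5 kWh for value 19 → 13 left.
Fill the last 13 kWh with part of Line 5: 13/16 of it earns 39.
Total value = 129.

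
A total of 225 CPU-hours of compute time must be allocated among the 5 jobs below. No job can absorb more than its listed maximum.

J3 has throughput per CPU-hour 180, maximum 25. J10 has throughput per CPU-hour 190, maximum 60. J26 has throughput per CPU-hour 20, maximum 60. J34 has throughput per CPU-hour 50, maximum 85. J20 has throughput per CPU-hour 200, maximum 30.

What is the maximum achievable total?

26650

Order the jobs by throughput per CPU-hour: J20 200 > J10 190 > J3 180 > J34 50 > J26 20.
J20: +30 to 30 (cap) ; 195 left.
J10: +60 to 60 (cap) ; 135 left.
J3: +25 to 25 (cap) ; 110 left.
J34: +85 to 85 (cap) ; 25 left.
Only 25 left; J26 takes them to reach 25.
Total = 180×25 + 190×60 + 20×25 + 50×85 + 200×30 = 26650.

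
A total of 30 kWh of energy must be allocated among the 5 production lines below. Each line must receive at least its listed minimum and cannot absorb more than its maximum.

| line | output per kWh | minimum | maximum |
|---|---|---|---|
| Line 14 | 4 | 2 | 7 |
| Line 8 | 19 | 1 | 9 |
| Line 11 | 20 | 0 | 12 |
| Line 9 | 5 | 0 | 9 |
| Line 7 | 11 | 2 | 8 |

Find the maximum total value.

496

Meeting every minimum uses 2+1+0+0+2 = 5 kWh, leaving 25.
Rank by output per kWh: Line 11 20 > Line 8 19 > Line 7 11 > Line 9 5 > Line 14 4.
Line 11 takes 12 more to reach its cap of 12 ; 13 left.
Line 8: +8 to 9 (cap) ; 5 left.
Line 7 has room for 6 more but only 5 remain, so it gets 7.
Total = 4×2 + 19×9 + 20×12 + 11×7 = 496.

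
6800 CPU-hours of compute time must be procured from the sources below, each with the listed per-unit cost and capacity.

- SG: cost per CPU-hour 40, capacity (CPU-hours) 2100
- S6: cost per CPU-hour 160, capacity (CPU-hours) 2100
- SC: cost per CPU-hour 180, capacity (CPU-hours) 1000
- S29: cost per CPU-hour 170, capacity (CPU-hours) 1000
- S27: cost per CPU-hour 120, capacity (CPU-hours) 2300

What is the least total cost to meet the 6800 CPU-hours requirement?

747000

Cheapest first:
SG at 40: take all 2100 CPU-hours ; 4700 still needed.
S27 at 120: take all 2300 CPU-hours ; 2400 still needed.
S6 (160): use full 2100 ; 300 CPU-hours to go.
S29 (170): take the remaining 300 ; done.
SC: unused.
Cost = 2100×40 + 2300×120 + 2100×160 + 300×170 = 747000.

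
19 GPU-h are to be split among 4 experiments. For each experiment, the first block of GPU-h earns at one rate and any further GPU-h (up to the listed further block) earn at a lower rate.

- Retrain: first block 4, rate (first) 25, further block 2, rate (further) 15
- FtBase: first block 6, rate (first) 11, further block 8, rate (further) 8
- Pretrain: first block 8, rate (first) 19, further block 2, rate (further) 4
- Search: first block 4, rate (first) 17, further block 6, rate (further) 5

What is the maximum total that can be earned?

361

Rank every tier by rate: Retrain/first 25 > Pretrain/first 19 > Search/first 17 > Retrain/second 15 > FtBase/first 11 > FtBase/second 8 > Search/second 5 > Pretrain/second 4.
Retrain/first (25): +4 — 15 left.
Pretrain/first (19): +8 — 7 left.
Fill Search first block (4 at 17) — 3 left.
Fill Retrain second block (2 at 15) — 1 left.
FtBase/first: +1 of 6 at 11; pool empty.
Total = 25×4 + 19×8 + 17×4 + 15×2 + 11×1 = 361.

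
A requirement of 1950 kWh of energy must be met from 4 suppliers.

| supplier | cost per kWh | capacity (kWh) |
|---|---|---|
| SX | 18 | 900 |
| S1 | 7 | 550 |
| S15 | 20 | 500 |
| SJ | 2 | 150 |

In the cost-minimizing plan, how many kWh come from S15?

Fill from the cheapest supplier first.
Take 150 from SJ at 2 — need 1800 more.
Take 550 from S1 at 7 — need 1250 more.
SX at 18: take all 900 kWh — 350 still needed.
S15 at 20: take 350 of its 500 — requirement met.

350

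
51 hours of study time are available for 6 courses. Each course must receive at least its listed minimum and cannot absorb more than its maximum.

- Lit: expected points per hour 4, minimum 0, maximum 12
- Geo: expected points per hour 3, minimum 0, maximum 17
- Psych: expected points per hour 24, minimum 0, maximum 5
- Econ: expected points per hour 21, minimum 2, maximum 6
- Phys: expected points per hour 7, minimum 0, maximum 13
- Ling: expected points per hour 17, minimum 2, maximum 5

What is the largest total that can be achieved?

500

Meeting every minimum uses 0+0+0+2+0+2 = 4 hours, leaving 47.
Rank by expected points per hour: Psych 24 > Econ 21 > Ling 17 > Phys 7 > Lit 4 > Geo 3.
Psych: +5 to 5 (cap) ; 42 left.
Econ takes 4 more to reach its cap of 6 ; 38 left.
Ling takes 3 more to reach its cap of 5 ; 35 left.
Phys takes 13 more to reach its cap of 13 ; 22 left.
Lit takes 12 more to reach its cap of 12 ; 10 left.
Only 10 left; Geo takes them to reach 10.
Total = 4×12 + 3×10 + 24×5 + 21×6 + 7×13 + 17×5 = 500.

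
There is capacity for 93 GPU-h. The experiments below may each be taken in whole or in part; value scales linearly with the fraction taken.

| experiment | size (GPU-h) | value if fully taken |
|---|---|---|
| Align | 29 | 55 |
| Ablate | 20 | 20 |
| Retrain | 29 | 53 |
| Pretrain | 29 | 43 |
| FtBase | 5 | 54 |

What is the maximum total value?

206

Sort by value density: FtBase 54/5≈10.8, Align 55/29≈1.9, Retrain 53/29≈1.83, Pretrain 43/29≈1.48, Ablate 20/20≈1.
FtBase: take in full, 5 GPU-h for value 54 — 88 left.
All 29 GPU-h of Align fit (value 55) — 59 remain.
Take all of Retrain (29 GPU-h, value 53) — 30 GPU-h left.
Take all of Pretrain (29 GPU-h, value 43) — 1 GPU-h left.
Fill the last 1 GPU-h with part of Ablate: 1/20 of it earns 1.
Total value = 206.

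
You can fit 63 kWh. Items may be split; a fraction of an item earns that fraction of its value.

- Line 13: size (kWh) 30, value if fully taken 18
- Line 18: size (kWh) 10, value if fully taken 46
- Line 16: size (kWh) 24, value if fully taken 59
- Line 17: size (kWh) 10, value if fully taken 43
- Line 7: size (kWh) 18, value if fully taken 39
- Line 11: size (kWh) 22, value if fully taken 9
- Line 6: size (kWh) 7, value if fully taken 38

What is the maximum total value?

Sort by value density: Line 6 38/7≈5.43, Line 18 46/10≈4.6, Line 17 43/10≈4.3, Line 16 59/24≈2.46, Line 7 39/18≈2.17, Line 13 18/30≈0.6, Line 11 9/22≈0.409.
All 7 kWh of Line 6 fit (value 38) → 56 remain.
Line 18: take in full, 10 kWh for value 46 → 46 left.
Take all of Line 17 (10 kWh, value 43) → 36 kWh left.
Take all of Line 16 (24 kWh, value 59) → 12 kWh left.
Fill the last 12 kWh with part of Line 7: 12/18 of it earns 26.
Total value = 212.

212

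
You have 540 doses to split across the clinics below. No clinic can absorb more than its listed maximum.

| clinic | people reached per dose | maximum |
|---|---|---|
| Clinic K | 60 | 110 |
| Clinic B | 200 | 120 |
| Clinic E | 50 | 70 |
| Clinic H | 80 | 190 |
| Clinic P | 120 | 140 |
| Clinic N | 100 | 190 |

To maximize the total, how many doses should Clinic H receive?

Order the clinics by people reached per dose: Clinic B 200 > Clinic P 120 > Clinic N 100 > Clinic H 80 > Clinic K 60 > Clinic E 50.
Clinic B takes 120 to reach its cap of 120 — 420 left.
Clinic P: +140 to 140 (cap) — 280 left.
Give Clinic N 190 to hit its cap of 190 — 90 left.
Only 90 left; Clinic H takes them to reach 90.

90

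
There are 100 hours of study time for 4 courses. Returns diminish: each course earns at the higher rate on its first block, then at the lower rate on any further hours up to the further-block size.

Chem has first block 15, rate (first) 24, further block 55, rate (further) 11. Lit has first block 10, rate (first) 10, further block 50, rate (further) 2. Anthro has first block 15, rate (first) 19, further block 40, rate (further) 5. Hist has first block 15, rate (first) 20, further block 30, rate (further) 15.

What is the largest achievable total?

1670

Order all 8 blocks by rate: Chem/tier1 24 > Hist/tier1 20 > Anthro/tier1 19 > Hist/tier2 15 > Chem/tier2 11 > Lit/tier1 10 > Anthro/tier2 5 > Lit/tier2 2.
Fill Chem tier1 block (15 at 24) ; 85 left.
Hist/tier1 (20): +15 ; 70 left.
Anthro/tier1 (19): +15 ; 55 left.
Hist/tier2 (15): +30 ; 25 left.
Chem tier2 at 11: only 25 left, fill 25.
Total = 24×15 + 20×15 + 19×15 + 15×30 + 11×25 = 1670.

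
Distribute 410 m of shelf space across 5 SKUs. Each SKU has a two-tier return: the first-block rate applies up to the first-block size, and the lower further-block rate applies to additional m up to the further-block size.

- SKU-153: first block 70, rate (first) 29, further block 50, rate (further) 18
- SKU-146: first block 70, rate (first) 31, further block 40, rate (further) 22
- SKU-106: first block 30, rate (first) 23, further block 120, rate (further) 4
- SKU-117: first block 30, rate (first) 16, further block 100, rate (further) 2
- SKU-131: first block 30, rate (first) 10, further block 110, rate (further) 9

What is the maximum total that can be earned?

8260

Rank every tier by rate: SKU-146/T1 31 > SKU-153/T1 29 > SKU-106/T1 23 > SKU-146/T2 22 > SKU-153/T2 18 > SKU-117/T1 16 > SKU-131/T1 10 > SKU-131/T2 9 > SKU-106/T2 4 > SKU-117/T2 2.
SKU-146/T1 (31): +70 — 340 left.
SKU-153/T1 (29): +70 — 270 left.
SKU-106/T1 (23): +30 — 240 left.
SKU-146 T2 at 22: fill all 40 — 200 left.
SKU-153 T2 at 18: fill all 50 — 150 left.
Fill SKU-117 T1 block (30 at 16) — 120 left.
Fill SKU-131 T1 block (30 at 10) — 90 left.
SKU-131/T2: +90 of 110 at 9; pool empty.
Total = 31×70 + 29×70 + 23×30 + 22×40 + 18×50 + 16×30 + 10×30 + 9×90 = 8260.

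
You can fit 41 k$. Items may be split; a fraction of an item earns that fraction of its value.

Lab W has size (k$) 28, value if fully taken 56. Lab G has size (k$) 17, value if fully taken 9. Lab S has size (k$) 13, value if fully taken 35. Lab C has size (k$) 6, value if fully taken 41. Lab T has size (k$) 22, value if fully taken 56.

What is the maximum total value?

Best value per unit of size first: Lab C 41/6≈6.83, Lab S 35/13≈2.69, Lab T 56/22≈2.55, Lab W 56/28≈2, Lab G 9/17≈0.529.
Lab C: take in full, 6 k$ for value 41 → 35 left.
Lab S: take in full, 13 k$ for value 35 → 22 left.
All 22 k$ of Lab T fit (value 56) → 0 remain.
Total value = 132.

132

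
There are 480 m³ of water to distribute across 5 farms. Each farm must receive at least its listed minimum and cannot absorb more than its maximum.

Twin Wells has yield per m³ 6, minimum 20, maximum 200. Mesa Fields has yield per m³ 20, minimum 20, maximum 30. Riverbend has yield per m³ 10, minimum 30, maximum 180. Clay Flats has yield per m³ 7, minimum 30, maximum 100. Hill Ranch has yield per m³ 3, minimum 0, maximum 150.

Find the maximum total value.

4120

Meeting every minimum uses 20+20+30+30+0 = 100 m³, leaving 380.
Rank by yield per m³: Mesa Fields 20 > Riverbend 10 > Clay Flats 7 > Twin Wells 6 > Hill Ranch 3.
Mesa Fields takes 10 more to reach its cap of 30 → 370 left.
Riverbend: +150 to 180 (cap) → 220 left.
Give Clay Flats 70 more to hit its cap of 100 → 150 left.
Only 150 left; Twin Wells takes them to reach 170.
Total = 6×170 + 20×30 + 10×180 + 7×100 = 4120.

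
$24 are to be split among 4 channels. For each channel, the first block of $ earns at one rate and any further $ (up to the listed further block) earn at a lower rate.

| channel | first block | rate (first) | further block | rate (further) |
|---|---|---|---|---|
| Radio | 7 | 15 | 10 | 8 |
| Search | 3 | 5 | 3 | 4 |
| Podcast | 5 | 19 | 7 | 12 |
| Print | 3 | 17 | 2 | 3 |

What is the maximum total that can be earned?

351

Order all 8 blocks by rate: Podcast/first 19 > Print/first 17 > Radio/first 15 > Podcast/second 12 > Radio/second 8 > Search/first 5 > Search/second 4 > Print/second 3.
Fill Podcast first block (5 at 19) → 19 left.
Fill Print first block (3 at 17) → 16 left.
Radio first at 15: fill all 7 → 9 left.
Podcast/second (12): +7 → 2 left.
Radio second at 8: only 2 left, fill 2.
Total = 19×5 + 17×3 + 15×7 + 12×7 + 8×2 = 351.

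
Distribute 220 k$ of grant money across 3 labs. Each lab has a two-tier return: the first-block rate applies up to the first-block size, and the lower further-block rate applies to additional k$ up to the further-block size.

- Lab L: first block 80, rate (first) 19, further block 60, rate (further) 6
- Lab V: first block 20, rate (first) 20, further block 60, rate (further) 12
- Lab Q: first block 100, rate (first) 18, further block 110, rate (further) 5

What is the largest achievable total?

3960

Rank every tier by rate: Lab V/first 20 > Lab L/first 19 > Lab Q/first 18 > Lab V/second 12 > Lab L/second 6 > Lab Q/second 5.
Lab V/first (20): +20 — 200 left.
Lab L first at 19: fill all 80 — 120 left.
Lab Q first at 18: fill all 100 — 20 left.
Lab V/second: +20 of 60 at 12; pool empty.
Total = 20×20 + 19×80 + 18×100 + 12×20 = 3960.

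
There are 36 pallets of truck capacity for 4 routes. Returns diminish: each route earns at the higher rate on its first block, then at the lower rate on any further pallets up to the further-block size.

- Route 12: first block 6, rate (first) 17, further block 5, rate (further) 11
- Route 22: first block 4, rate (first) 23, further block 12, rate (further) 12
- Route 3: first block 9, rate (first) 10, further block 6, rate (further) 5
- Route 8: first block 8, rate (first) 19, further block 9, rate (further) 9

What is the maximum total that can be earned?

555

Order all 8 blocks by rate: Route 22/tier1 23 > Route 8/tier1 19 > Route 12/tier1 17 > Route 22/tier2 12 > Route 12/tier2 11 > Route 3/tier1 10 > Route 8/tier2 9 > Route 3/tier2 5.
Fill Route 22 tier1 block (4 at 23) ; 32 left.
Fill Route 8 tier1 block (8 at 19) ; 24 left.
Route 12/tier1 (17): +6 ; 18 left.
Fill Route 22 tier2 block (12 at 12) ; 6 left.
Fill Route 12 tier2 block (5 at 11) ; 1 left.
Route 3/tier1: +1 of 9 at 10; pool empty.
Total = 23×4 + 19×8 + 17×6 + 12×12 + 11×5 + 10×1 = 555.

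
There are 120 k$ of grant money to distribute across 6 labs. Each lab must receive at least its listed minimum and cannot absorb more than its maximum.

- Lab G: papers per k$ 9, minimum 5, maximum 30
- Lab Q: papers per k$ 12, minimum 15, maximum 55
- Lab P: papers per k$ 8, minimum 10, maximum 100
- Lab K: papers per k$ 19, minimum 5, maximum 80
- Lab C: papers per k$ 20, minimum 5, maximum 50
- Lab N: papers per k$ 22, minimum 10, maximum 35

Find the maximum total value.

Meeting every minimum uses 5+15+10+5+5+10 = 50 k$, leaving 70.
Highest papers per k$ first: Lab N 22 > Lab C 20 > Lab K 19 > Lab Q 12 > Lab G 9 > Lab P 8.
Lab N takes 25 more to reach its cap of 35 ; 45 left.
Lab C takes 45 more to reach its cap of 50 ; 0 left.
Total = 9×5 + 12×15 + 8×10 + 19×5 + 20×50 + 22×35 = 2170.

2170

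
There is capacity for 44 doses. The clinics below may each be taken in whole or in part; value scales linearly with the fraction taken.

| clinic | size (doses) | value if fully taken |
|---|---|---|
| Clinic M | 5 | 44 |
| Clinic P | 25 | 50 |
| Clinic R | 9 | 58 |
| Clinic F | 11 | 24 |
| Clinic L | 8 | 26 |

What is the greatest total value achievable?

Sort by value density: Clinic M 44/5≈8.8, Clinic R 58/9≈6.44, Clinic L 26/8≈3.25, Clinic F 24/11≈2.18, Clinic P 50/25≈2.
Clinic M: take in full, 5 doses for value 44 — 39 left.
All 9 doses of Clinic R fit (value 58) — 30 remain.
Take all of Clinic L (8 doses, value 26) — 22 doses left.
Clinic F: take in full, 11 doses for value 24 — 11 left.
Only 11 doses remain; take 11/25 of Clinic P for value 50×11/25 = 22.
Total value = 174.

174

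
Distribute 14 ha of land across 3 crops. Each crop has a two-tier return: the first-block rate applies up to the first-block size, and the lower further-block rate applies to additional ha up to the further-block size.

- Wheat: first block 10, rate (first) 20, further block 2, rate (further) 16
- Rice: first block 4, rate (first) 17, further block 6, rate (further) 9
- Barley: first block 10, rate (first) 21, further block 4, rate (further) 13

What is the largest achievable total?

290

Treat each block as its own option and order by rate: Barley/tier1 21 > Wheat/tier1 20 > Rice/tier1 17 > Wheat/tier2 16 > Barley/tier2 13 > Rice/tier2 9.
Fill Barley tier1 block (10 at 21) ; 4 left.
4 remain; put them into Wheat tier1 at 20.
Total = 21×10 + 20×4 = 290.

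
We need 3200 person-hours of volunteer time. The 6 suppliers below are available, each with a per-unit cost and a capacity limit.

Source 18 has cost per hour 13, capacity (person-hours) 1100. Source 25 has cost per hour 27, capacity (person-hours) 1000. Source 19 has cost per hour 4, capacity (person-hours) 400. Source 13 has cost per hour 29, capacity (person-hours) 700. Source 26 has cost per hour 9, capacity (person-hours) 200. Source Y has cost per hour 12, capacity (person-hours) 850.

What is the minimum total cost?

45450

Fill from the cheapest supplier first.
Source 19 (4): use full 400 → 2800 person-hours to go.
Source 26 at 9: take all 200 person-hours → 2600 still needed.
Source Y (12): use full 850 → 1750 person-hours to go.
Source 18 (13): use full 1100 → 650 person-hours to go.
Source 25 at 27: take 650 of its 1000 → requirement met.
Source 13: unused.
Cost = 400×4 + 200×9 + 850×12 + 1100×13 + 650×27 = 45450.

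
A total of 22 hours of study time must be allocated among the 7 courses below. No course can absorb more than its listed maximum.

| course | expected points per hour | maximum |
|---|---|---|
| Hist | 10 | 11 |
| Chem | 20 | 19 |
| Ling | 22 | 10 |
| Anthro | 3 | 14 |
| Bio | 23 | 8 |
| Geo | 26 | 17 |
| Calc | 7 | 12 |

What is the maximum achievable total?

557

Rank by expected points per hour: Geo 26 > Bio 23 > Ling 22 > Chem 20 > Hist 10 > Calc 7 > Anthro 3.
Geo: +17 to 17 (cap) ; 5 left.
Only 5 left; Bio takes them to reach 5.
Total = 23×5 + 26×17 = 557.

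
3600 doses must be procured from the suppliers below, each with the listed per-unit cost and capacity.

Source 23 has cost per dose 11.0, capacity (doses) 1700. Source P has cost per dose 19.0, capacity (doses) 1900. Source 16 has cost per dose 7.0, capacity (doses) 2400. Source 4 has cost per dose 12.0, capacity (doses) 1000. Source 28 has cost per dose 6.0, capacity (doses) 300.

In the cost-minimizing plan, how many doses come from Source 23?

Fill from the cheapest supplier first.
Source 28 at 6.0: take all 300 doses → 3300 still needed.
Source 16 (7.0): use full 2400 → 900 doses to go.
Take 900 from Source 23 at 11.0 to finish.
Source 4, Source P: unused.

900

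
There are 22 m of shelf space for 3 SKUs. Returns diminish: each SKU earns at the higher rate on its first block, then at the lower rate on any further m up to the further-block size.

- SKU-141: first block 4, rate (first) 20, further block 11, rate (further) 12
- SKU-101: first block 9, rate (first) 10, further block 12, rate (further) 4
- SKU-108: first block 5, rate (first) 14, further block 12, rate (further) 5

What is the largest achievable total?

302

Rank every tier by rate: SKU-141/T1 20 > SKU-108/T1 14 > SKU-141/T2 12 > SKU-101/T1 10 > SKU-108/T2 5 > SKU-101/T2 4.
SKU-141 T1 at 20: fill all 4 → 18 left.
SKU-108/T1 (14): +5 → 13 left.
SKU-141 T2 at 12: fill all 11 → 2 left.
SKU-101 T1 at 10: only 2 left, fill 2.
Total = 20×4 + 14×5 + 12×11 + 10×2 = 302.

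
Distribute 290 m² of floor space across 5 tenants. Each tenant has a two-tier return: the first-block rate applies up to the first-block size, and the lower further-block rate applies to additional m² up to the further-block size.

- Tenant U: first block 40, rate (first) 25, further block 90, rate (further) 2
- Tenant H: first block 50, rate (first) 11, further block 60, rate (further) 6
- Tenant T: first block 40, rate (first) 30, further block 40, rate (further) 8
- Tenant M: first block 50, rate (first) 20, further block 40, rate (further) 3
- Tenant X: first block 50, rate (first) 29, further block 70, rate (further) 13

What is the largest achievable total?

Order all 10 blocks by rate: Tenant T/T1 30 > Tenant X/T1 29 > Tenant U/T1 25 > Tenant M/T1 20 > Tenant X/T2 13 > Tenant H/T1 11 > Tenant T/T2 8 > Tenant H/T2 6 > Tenant M/T2 3 > Tenant U/T2 2.
Fill Tenant T T1 block (40 at 30) — 250 left.
Tenant X T1 at 29: fill all 50 — 200 left.
Tenant U T1 at 25: fill all 40 — 160 left.
Tenant M T1 at 20: fill all 50 — 110 left.
Tenant X T2 at 13: fill all 70 — 40 left.
40 remain; put them into Tenant H T1 at 11.
Total = 30×40 + 29×50 + 25×40 + 20×50 + 13×70 + 11×40 = 6000.

6000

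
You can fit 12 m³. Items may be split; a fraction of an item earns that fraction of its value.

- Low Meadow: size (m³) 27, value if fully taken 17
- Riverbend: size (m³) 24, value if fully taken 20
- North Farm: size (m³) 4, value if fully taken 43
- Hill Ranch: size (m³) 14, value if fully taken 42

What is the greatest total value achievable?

67

Rank by value-to-size ratio: North Farm 43/4≈10.8, Hill Ranch 42/14≈3, Riverbend 20/24≈0.833, Low Meadow 17/27≈0.63.
Take all of North Farm (4 m³, value 43) → 8 m³ left.
Fill the last 8 m³ with part of Hill Ranch: 8/14 of it earns 24.
Total value = 67.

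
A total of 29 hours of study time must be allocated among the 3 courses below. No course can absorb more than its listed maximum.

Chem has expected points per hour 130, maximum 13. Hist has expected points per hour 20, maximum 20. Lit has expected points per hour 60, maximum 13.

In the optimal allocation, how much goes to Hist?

Highest expected points per hour first: Chem 130 > Lit 60 > Hist 20.
Chem takes 13 to reach its cap of 13 — 16 left.
Give Lit 13 to hit its cap of 13 — 3 left.
Only 3 left; Hist takes them to reach 3.

3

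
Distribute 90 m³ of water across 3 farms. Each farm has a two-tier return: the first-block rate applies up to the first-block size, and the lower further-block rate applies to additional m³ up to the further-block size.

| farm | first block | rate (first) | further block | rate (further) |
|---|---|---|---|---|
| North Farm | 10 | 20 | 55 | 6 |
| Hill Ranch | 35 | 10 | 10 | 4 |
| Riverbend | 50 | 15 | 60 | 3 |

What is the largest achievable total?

1250

Rank every tier by rate: North Farm/first 20 > Riverbend/first 15 > Hill Ranch/first 10 > North Farm/second 6 > Hill Ranch/second 4 > Riverbend/second 3.
North Farm/first (20): +10 ; 80 left.
Riverbend/first (15): +50 ; 30 left.
Hill Ranch first at 10: only 30 left, fill 30.
Total = 20×10 + 15×50 + 10×30 = 1250.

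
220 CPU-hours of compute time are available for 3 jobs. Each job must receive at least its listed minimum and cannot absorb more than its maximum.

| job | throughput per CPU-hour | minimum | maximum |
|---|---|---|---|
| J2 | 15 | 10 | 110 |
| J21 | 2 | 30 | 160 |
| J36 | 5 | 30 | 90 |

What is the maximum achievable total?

2110

Meeting every minimum uses 10+30+30 = 70 CPU-hours, leaving 150.
Order the jobs by throughput per CPU-hour: J2 15 > J36 5 > J21 2.
J2 takes 100 more to reach its cap of 110 ; 50 left.
J36 has room for 60 more but only 50 remain, so it gets 80.
Total = 15×110 + 2×30 + 5×80 = 2110.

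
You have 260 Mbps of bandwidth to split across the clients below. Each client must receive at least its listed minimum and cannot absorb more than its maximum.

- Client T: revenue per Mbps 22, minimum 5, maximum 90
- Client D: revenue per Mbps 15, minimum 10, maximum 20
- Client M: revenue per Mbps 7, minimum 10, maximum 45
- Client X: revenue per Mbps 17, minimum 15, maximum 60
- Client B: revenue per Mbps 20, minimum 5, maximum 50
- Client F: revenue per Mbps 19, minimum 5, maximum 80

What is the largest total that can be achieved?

Meeting every minimum uses 5+10+10+15+5+5 = 50 Mbps, leaving 210.
Highest revenue per Mbps first: Client T 22 > Client B 20 > Client F 19 > Client X 17 > Client D 15 > Client M 7.
Client T takes 85 more to reach its cap of 90 — 125 left.
Client B takes 45 more to reach its cap of 50 — 80 left.
Give Client F 75 more to hit its cap of 80 — 5 left.
Client X has room for 45 more but only 5 remain, so it gets 20.
Total = 22×90 + 15×10 + 7×10 + 17×20 + 20×50 + 19×80 = 5060.

5060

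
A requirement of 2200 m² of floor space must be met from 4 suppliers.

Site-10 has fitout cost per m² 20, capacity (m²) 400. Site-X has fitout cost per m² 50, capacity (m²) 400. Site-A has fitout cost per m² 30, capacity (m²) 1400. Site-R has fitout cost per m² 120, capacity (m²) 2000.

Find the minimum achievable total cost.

Use suppliers in increasing cost order.
Site-10 (20): use full 400 ; 1800 m² to go.
Site-A at 30: take all 1400 m² ; 400 still needed.
Site-X (50): use full 400 ; 0 m² to go.
Site-R: unused.
Cost = 400×20 + 1400×30 + 400×50 = 70000.

70000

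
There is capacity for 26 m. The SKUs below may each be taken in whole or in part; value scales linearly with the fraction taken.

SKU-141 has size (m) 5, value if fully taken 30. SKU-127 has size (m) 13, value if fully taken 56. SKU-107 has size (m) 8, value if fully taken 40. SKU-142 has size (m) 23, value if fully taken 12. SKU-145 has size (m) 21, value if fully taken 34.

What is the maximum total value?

Rank by value-to-size ratio: SKU-141 30/5≈6, SKU-107 40/8≈5, SKU-127 56/13≈4.31, SKU-145 34/21≈1.62, SKU-142 12/23≈0.522.
Take all of SKU-141 (5 m, value 30) ; 21 m left.
SKU-107: take in full, 8 m for value 40 ; 13 left.
Take all of SKU-127 (13 m, value 56) ; 0 m left.
Total value = 126.

126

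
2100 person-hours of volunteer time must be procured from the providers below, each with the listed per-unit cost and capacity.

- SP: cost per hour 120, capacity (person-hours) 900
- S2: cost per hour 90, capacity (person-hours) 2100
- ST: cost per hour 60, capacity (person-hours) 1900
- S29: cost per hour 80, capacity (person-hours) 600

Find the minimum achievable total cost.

130000

Fill from the cheapest provider first.
Take 1900 from ST at 60 — need 200 more.
S29 at 80: take 200 of its 600 — requirement met.
S2, SP: unused.
Cost = 1900×60 + 200×80 = 130000.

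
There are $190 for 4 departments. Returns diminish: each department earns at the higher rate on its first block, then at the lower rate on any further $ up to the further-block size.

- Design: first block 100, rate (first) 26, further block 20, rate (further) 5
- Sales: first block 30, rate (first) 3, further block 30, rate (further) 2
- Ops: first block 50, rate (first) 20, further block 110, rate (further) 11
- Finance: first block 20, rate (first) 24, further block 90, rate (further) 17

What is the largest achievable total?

Rank every tier by rate: Design/tier1 26 > Finance/tier1 24 > Ops/tier1 20 > Finance/tier2 17 > Ops/tier2 11 > Design/tier2 5 > Sales/tier1 3 > Sales/tier2 2.
Fill Design tier1 block (100 at 26) ; 90 left.
Finance tier1 at 24: fill all 20 ; 70 left.
Fill Ops tier1 block (50 at 20) ; 20 left.
Finance/tier2: +20 of 90 at 17; pool empty.
Total = 26×100 + 24×20 + 20×50 + 17×20 = 4420.

4420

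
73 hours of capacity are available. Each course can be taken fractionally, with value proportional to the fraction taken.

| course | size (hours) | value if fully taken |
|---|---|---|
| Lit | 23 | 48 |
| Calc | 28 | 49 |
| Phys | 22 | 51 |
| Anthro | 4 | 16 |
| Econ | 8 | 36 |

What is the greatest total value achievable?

Rank by value-to-size ratio: Econ 36/8≈4.5, Anthro 16/4≈4, Phys 51/22≈2.32, Lit 48/23≈2.09, Calc 49/28≈1.75.
All 8 hours of Econ fit (value 36) ; 65 remain.
Anthro: take in full, 4 hours for value 16 ; 61 left.
Phys: take in full, 22 hours for value 51 ; 39 left.
All 23 hours of Lit fit (value 48) ; 16 remain.
Fill the last 16 hours with part of Calc: 16/28 of it earns 28.
Total value = 179.

179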